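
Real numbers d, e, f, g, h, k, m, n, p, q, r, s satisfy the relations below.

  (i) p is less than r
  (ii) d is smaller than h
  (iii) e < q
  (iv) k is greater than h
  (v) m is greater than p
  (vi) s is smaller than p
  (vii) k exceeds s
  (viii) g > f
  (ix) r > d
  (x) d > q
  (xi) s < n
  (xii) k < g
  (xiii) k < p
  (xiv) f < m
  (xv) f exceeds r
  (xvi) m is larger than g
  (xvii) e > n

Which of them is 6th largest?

k

Chaining the given pairs: s < n < e < q < d < h < k < p < r < f < g < m.
Counting 6 from the largest end gives k.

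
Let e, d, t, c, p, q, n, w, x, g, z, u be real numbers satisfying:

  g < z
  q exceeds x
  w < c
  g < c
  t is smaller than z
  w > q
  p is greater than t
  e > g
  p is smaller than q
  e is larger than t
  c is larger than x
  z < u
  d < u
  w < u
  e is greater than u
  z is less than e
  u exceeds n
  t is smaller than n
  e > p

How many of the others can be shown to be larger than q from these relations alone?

The elements the relations force above q are w, u, c, e — no chain reaches any other.
That is 4.

4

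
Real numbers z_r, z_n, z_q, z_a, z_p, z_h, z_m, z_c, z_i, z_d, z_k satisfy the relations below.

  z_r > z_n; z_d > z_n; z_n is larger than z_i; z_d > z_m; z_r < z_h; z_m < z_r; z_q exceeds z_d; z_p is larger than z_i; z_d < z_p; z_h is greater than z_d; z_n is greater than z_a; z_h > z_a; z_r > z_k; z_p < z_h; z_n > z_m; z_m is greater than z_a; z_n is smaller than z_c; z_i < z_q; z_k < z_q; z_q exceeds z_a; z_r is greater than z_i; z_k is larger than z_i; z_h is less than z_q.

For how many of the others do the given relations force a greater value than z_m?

Directly above z_m: z_n, z_d, z_r.
One step further: z_c, z_p, z_h, z_q (7 so far).
Nothing else is reachable above z_m; 7 in all.

7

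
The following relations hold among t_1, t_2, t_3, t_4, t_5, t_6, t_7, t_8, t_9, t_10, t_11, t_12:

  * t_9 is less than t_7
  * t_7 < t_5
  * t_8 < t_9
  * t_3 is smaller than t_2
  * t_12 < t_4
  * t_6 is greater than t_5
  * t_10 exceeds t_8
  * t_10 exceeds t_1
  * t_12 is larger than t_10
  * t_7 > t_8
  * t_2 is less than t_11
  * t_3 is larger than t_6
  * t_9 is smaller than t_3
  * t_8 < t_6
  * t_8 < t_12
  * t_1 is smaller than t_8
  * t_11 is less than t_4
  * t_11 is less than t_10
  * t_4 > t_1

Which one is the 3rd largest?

Piecing the relations together gives one ordering: t_1 < t_8 < t_9 < t_7 < t_5 < t_6 < t_3 < t_2 < t_11 < t_10 < t_12 < t_4.
Counting 3 from the largest end gives t_10.

t_10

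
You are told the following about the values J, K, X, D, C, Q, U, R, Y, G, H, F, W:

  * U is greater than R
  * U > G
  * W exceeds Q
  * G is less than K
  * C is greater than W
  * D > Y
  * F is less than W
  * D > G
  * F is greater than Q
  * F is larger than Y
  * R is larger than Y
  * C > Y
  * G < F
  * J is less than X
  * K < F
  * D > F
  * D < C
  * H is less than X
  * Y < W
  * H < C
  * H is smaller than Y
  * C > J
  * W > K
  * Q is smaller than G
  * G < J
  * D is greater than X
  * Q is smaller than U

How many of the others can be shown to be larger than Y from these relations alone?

6

From Y the given relations immediately reach R, F, W, D, C.
From those, U — 6 in total.
Nothing else is reachable above Y; 6 in all.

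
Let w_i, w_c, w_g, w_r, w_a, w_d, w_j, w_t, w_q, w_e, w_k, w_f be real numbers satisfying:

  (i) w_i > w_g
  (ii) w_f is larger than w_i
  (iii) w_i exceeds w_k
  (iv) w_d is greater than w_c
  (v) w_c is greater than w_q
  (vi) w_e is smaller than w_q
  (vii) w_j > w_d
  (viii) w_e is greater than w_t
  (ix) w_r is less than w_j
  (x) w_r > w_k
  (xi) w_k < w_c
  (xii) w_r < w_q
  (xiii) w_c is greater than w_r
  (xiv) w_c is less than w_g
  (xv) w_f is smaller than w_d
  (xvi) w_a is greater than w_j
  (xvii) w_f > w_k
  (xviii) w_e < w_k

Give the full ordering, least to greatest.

Nothing is placed below w_t, so it is least; from there w_t < w_e; w_e < w_k; w_k < w_r; w_r < w_q; w_q < w_c; w_c < w_g; w_g < w_i; w_i < w_f; w_f < w_d; w_d < w_j; w_j < w_a, each given directly.

w_t < w_e < w_k < w_r < w_q < w_c < w_g < w_i < w_f < w_d < w_j < w_a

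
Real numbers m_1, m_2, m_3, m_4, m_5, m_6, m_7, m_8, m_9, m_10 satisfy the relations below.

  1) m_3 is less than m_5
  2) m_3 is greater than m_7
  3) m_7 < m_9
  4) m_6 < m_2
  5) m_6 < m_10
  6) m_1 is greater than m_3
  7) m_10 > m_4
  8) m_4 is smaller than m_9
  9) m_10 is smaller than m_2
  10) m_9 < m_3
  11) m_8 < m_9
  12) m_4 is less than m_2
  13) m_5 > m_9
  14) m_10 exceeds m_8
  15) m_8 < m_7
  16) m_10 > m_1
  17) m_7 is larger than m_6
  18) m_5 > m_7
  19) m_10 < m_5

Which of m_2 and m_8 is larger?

The relevant relations are m_8 < m_7; m_7 < m_9; m_9 < m_3; m_3 < m_1; m_1 < m_10; m_10 < m_2.
Together: m_8 < m_7 < m_9 < m_3 < m_1 < m_10 < m_2.
So m_8 < m_2; m_2 is the larger of the two.

m_2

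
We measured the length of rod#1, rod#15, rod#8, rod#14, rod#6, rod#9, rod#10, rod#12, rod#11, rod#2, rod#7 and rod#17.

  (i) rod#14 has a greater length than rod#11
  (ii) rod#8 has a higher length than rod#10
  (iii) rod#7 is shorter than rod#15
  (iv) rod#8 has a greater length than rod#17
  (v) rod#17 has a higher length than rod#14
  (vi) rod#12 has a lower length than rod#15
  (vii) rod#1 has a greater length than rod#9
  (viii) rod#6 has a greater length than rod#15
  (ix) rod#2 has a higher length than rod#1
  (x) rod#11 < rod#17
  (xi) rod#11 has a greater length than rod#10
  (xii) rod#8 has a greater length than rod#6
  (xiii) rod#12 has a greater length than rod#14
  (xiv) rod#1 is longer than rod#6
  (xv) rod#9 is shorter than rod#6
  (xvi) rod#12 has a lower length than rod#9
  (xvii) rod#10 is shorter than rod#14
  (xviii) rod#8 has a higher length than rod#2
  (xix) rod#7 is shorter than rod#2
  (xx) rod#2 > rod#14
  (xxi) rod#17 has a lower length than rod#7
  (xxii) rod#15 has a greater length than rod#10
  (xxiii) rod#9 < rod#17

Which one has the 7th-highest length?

Chaining the given pairs: rod#10 < rod#11 < rod#14 < rod#12 < rod#9 < rod#17 < rod#7 < rod#15 < rod#6 < rod#1 < rod#2 < rod#8.
Counting 7 from the largest end gives rod#17.

rod#17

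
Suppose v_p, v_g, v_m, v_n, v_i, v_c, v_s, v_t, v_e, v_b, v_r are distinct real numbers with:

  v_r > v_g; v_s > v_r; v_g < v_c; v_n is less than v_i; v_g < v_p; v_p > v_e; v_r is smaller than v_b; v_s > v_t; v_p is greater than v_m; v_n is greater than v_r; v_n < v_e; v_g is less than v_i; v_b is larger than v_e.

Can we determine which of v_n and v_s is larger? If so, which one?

undetermined

Following every chain through v_n: above v_n we get v_e, v_b, v_i, v_p; below v_n we get v_g, v_r.
v_s is not reached, and no chain runs the other way from v_s to v_n.
So the given relations leave the order of v_n and v_s undetermined.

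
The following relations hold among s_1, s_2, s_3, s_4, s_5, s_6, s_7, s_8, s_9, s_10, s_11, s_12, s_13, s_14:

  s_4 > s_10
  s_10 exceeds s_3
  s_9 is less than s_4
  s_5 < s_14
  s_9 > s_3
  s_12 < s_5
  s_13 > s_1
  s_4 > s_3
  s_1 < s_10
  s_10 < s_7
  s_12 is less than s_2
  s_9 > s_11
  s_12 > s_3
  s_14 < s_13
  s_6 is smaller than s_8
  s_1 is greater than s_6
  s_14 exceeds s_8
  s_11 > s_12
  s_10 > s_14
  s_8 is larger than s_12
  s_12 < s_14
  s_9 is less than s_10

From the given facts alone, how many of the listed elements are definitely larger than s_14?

Directly above s_14: s_13, s_10.
One step further: s_7, s_4 (4 so far).
Nothing else is reachable above s_14; 4 in all.

4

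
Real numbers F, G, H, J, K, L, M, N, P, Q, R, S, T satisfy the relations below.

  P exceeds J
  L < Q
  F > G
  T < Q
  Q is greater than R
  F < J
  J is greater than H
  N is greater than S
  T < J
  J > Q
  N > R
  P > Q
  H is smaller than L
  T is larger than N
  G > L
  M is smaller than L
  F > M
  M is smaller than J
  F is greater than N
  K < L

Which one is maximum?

M is not greatest since M < J; K is not greatest since K < L; H is not greatest since H < J; S is not greatest since S < N; L is not greatest since L < G; R is not greatest since R < N; N is not greatest since N < T; T is not greatest since T < J; Q is not greatest since Q < P; G is not greatest since G < F; F is not greatest since F < J; J is not greatest since J < P.
Only P has nothing above it, so P is the maximum.

P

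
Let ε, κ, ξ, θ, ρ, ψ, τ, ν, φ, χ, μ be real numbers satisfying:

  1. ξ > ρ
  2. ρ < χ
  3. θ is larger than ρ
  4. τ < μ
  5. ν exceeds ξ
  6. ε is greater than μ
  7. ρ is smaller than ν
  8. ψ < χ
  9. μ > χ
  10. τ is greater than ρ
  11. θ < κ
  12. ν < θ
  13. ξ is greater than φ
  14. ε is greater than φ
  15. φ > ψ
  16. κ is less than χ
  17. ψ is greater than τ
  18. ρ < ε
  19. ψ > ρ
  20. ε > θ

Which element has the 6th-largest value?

Piecing the relations together gives one ordering: ρ < τ < ψ < φ < ξ < ν < θ < κ < χ < μ < ε.
The 6th largest is ν.

ν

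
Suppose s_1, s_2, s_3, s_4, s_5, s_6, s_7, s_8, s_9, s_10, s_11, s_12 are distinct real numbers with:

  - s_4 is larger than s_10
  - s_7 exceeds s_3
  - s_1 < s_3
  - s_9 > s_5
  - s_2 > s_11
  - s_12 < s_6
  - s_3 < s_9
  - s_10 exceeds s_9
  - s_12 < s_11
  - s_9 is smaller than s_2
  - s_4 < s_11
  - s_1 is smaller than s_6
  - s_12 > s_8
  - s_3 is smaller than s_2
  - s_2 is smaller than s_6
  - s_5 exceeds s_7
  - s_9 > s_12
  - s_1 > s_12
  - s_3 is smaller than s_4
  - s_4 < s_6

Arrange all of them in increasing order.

s_8 < s_12 < s_1 < s_3 < s_7 < s_5 < s_9 < s_10 < s_4 < s_11 < s_2 < s_6

The consecutive links are each given: s_8 < s_12; s_12 < s_1; s_1 < s_3; s_3 < s_7; s_7 < s_5; s_5 < s_9; s_9 < s_10; s_10 < s_4; s_4 < s_11; s_11 < s_2; s_2 < s_6.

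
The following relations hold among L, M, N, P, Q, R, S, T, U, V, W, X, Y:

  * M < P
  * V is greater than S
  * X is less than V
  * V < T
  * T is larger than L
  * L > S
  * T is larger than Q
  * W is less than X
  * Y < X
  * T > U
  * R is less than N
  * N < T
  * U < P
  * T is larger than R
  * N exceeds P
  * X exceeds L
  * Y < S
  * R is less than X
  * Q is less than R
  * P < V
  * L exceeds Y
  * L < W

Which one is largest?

Q is not greatest since Q < R; U is not greatest since U < T; M is not greatest since M < P; Y is not greatest since Y < S; S is not greatest since S < L; L is not greatest since L < W; W is not greatest since W < X; P is not greatest since P < N; R is not greatest since R < X; X is not greatest since X < V; N is not greatest since N < T; V is not greatest since V < T.
Only T has nothing above it, so T is the largest.

T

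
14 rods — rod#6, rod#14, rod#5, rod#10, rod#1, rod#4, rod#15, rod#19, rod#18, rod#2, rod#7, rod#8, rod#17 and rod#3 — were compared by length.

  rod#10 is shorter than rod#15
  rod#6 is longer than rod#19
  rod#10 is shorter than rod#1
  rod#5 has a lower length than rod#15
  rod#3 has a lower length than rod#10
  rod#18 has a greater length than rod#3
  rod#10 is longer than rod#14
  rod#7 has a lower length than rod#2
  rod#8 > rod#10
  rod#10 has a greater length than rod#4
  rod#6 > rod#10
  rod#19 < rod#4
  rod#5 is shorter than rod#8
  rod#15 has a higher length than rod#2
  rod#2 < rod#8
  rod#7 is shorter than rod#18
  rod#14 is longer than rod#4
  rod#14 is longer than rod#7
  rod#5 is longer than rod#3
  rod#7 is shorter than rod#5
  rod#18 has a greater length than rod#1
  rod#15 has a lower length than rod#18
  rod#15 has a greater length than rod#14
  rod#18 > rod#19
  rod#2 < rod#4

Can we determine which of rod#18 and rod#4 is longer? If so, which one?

rod#18

rod#4 < rod#14 and rod#14 < rod#10 give rod#4 < rod#10.
With rod#10 < rod#1: rod#4 < rod#14 < rod#10 < rod#1.
Then rod#1 < rod#18 extends the chain to rod#18.
So rod#18 is longer.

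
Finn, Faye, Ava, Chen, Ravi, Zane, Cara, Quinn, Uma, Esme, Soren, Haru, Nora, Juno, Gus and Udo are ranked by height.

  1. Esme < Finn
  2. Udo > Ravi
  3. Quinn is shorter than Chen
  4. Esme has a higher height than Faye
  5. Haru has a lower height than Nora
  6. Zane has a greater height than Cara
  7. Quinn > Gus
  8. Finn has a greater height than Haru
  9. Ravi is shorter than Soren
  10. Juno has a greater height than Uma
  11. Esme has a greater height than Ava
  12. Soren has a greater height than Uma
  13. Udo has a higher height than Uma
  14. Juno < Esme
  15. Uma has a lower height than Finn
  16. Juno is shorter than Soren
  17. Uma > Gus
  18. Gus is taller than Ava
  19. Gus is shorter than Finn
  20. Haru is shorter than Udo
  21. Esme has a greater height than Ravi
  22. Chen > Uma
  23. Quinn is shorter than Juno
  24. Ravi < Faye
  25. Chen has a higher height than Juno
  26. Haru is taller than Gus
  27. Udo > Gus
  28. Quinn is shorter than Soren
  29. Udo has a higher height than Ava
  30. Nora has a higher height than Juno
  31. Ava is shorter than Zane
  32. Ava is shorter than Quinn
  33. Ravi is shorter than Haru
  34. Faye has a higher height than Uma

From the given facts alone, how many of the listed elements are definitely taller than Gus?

11

From Gus the given relations immediately reach Quinn, Uma, Haru, Udo, Finn.
From those, Juno, Faye, Chen, Nora, Soren — 10 in total.
From those, Esme — 11 in total.
No other element is forced above Gus by the given relations, so the count is 11.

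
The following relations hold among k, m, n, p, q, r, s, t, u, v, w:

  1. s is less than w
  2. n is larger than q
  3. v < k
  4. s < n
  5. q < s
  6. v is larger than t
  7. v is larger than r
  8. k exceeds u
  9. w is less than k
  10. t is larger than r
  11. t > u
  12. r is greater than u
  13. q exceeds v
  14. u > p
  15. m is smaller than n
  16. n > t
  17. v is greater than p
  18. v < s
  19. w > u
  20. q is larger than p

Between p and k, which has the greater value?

k

p < u and u < r give p < r.
Then r < t extends the chain to t.
Then t < v extends the chain to v.
With v < q: p < u < r < t < v < q.
With q < s: p < u < r < t < v < q < s.
Then s < w extends the chain to w.
With w < k: p < u < r < t < v < q < s < w < k.
So p < k; k is the larger of the two.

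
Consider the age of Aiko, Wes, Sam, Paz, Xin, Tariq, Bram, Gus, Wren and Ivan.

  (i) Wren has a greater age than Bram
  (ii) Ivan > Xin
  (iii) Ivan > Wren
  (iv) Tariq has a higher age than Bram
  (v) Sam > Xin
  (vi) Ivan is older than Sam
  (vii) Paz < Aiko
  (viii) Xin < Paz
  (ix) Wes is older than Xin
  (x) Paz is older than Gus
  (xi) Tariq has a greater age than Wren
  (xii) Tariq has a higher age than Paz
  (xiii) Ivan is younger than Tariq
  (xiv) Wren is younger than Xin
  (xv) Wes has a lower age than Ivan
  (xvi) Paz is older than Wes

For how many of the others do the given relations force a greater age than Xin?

6

The elements the relations force above Xin are Sam, Wes, Ivan, Paz, Aiko, Tariq — no chain reaches any other.
That is 6.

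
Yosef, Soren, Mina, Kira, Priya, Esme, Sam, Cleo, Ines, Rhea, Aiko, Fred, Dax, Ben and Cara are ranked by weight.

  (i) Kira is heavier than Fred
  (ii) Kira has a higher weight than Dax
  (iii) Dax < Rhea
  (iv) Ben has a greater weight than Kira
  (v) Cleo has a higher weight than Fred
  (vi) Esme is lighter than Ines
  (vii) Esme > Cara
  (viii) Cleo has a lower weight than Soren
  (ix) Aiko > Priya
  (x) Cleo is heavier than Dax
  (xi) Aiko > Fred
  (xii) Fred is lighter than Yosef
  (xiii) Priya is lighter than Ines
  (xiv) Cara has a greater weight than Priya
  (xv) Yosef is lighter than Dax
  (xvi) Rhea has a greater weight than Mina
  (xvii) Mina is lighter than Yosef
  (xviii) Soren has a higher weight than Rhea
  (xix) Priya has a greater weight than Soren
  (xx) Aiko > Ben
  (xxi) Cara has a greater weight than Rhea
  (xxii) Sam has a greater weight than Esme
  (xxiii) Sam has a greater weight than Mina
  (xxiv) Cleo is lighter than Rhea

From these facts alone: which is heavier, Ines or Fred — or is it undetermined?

Ines

Fred < Yosef and Yosef < Dax give Fred < Dax.
Then Dax < Cleo extends the chain to Cleo.
With Cleo < Rhea: Fred < Yosef < Dax < Cleo < Rhea.
Then Rhea < Soren extends the chain to Soren.
With Soren < Priya: Fred < Yosef < Dax < Cleo < Rhea < Soren < Priya.
Then Priya < Cara extends the chain to Cara.
With Cara < Esme: Fred < Yosef < Dax < Cleo < Rhea < Soren < Priya < Cara < Esme.
With Esme < Ines: Fred < Yosef < Dax < Cleo < Rhea < Soren < Priya < Cara < Esme < Ines.
So Ines is heavier.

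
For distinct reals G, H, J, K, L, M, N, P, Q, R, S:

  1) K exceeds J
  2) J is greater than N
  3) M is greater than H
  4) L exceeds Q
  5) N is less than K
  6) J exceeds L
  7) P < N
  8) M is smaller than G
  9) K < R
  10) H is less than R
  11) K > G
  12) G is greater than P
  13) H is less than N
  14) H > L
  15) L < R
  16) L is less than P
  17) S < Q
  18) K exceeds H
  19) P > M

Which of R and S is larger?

R

S < Q and Q < L give S < L.
Then L < H extends the chain to H.
With H < M: S < Q < L < H < M.
With M < P: S < Q < L < H < M < P.
Then P < N extends the chain to N.
With N < J: S < Q < L < H < M < P < N < J.
With J < K: S < Q < L < H < M < P < N < J < K.
Then K < R extends the chain to R.
So S < R; R is the larger of the two.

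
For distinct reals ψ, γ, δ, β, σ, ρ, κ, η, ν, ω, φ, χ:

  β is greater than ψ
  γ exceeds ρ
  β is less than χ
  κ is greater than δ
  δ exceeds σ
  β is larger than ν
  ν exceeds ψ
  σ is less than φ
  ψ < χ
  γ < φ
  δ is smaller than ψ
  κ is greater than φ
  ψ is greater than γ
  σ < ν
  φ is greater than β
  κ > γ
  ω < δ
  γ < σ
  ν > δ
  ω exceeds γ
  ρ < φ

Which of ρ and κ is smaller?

ρ

Chaining the given relations: ρ < γ < ω < δ < ψ < ν < β < φ < κ.
So ρ < κ; ρ is the smaller of the two.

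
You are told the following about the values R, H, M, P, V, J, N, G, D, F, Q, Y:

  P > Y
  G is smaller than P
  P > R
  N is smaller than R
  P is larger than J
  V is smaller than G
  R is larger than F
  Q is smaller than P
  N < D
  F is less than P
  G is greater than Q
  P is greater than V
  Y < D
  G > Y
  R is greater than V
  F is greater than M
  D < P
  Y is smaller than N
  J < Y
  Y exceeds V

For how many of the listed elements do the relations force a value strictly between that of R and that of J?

Chaining upward from J reaches: Y, G, N, D, P.
Chaining downward from R reaches: V, M, Y, N, F.
Strictly between J and R are those in both lists: Y, N — 2 elements.

2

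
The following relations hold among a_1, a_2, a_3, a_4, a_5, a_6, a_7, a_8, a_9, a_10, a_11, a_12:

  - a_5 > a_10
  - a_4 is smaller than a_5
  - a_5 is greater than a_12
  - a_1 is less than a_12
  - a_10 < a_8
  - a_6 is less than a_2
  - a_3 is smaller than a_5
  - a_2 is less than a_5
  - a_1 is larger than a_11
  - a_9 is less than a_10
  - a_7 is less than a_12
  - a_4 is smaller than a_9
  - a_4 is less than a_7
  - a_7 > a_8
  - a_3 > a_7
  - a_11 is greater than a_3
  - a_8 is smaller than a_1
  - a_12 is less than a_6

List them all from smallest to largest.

a_4 < a_9 < a_10 < a_8 < a_7 < a_3 < a_11 < a_1 < a_12 < a_6 < a_2 < a_5

Nothing is placed below a_4, so it is least; from there a_4 < a_9; a_9 < a_10; a_10 < a_8; a_8 < a_7; a_7 < a_3; a_3 < a_11; a_11 < a_1; a_1 < a_12; a_12 < a_6; a_6 < a_2; a_2 < a_5, each given directly.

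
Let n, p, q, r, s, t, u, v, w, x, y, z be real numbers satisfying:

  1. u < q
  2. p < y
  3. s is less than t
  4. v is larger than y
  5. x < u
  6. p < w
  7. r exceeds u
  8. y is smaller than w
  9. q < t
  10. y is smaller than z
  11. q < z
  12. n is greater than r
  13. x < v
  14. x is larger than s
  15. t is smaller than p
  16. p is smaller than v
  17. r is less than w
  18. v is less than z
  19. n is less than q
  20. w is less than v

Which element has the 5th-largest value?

Chaining the given pairs: s < x < u < r < n < q < t < p < y < w < v < z.
Counting 5 from the largest end gives p.

p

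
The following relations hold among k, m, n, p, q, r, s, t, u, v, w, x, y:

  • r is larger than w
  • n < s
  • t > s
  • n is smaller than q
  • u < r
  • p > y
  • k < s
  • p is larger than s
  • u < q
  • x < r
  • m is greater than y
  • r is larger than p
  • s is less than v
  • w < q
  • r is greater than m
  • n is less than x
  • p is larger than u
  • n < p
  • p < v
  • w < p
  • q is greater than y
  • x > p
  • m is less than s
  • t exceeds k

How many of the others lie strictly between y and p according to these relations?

2

The relations place y below p. An element lies strictly between them when it is forced above y and also forced below p.
Above y: {m, s, x, q, t, r, v}. Below p: {k, m, n, s, w, u}.
Intersection: {m, s} — 2.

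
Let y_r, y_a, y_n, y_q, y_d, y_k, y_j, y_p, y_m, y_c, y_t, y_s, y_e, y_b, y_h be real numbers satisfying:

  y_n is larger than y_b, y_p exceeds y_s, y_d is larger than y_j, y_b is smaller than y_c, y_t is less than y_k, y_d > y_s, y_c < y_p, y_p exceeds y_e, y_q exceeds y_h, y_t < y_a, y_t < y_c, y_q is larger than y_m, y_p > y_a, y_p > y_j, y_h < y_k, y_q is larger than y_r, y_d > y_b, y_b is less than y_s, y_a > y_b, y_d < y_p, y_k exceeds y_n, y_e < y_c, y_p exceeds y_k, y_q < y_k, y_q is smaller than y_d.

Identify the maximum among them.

y_t is not greatest since y_t < y_k; y_r is not greatest since y_r < y_q; y_j is not greatest since y_j < y_p; y_b is not greatest since y_b < y_c; y_e is not greatest since y_e < y_p; y_m is not greatest since y_m < y_q; y_n is not greatest since y_n < y_k; y_c is not greatest since y_c < y_p; y_h is not greatest since y_h < y_k; y_s is not greatest since y_s < y_p; y_q is not greatest since y_q < y_d; y_k is not greatest since y_k < y_p; y_d is not greatest since y_d < y_p; y_a is not greatest since y_a < y_p.
Only y_p has nothing above it, so y_p is the maximum.

y_p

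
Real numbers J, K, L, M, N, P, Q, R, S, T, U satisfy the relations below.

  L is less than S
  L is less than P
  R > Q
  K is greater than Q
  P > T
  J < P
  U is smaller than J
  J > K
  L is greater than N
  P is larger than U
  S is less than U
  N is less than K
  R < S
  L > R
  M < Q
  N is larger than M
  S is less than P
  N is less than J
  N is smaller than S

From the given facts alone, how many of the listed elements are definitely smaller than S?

5

Directly below S: N, R, L.
One step further: M, Q (5 so far).
Nothing else is reachable below S; 5 in all.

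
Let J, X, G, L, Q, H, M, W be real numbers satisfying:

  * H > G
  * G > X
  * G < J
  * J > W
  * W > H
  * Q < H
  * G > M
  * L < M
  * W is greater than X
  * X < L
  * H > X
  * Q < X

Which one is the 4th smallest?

The consecutive relations fix a unique order: Q < X < L < M < G < H < W < J.
Counting 4 from the smallest end gives M.

M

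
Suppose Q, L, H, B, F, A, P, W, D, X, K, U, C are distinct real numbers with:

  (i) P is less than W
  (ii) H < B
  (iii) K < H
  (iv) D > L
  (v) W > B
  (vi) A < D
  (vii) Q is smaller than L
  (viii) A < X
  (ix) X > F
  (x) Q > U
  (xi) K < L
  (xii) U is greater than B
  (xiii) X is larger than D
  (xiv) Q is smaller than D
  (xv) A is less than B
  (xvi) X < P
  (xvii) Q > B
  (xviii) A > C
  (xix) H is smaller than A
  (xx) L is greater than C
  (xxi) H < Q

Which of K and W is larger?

Following the relations from K: K < H < A < B < U < Q < L < D < X < P < W.
So K < W; W is the larger of the two.

W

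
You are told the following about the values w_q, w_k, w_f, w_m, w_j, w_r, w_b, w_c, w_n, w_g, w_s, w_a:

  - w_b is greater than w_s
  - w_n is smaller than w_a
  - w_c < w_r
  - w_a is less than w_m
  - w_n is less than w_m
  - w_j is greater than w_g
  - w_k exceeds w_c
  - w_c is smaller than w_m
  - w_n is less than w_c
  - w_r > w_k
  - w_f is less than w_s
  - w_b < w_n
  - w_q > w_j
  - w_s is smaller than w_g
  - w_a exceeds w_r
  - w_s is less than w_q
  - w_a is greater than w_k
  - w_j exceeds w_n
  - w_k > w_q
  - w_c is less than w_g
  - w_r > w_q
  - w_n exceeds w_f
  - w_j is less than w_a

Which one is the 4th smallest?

The consecutive relations fix a unique order: w_f < w_s < w_b < w_n < w_c < w_g < w_j < w_q < w_k < w_r < w_a < w_m.
Counting 4 from the smallest end gives w_n.

w_n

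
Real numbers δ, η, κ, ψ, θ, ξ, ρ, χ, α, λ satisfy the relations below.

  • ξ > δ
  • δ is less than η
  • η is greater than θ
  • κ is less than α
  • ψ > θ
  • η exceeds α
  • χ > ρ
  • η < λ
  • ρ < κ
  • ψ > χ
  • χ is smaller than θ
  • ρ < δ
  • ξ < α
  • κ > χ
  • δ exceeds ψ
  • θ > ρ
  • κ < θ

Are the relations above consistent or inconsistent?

consistent

The single ordering ρ < χ < κ < θ < ψ < δ < ξ < α < η < λ satisfies every listed relation, so no contradiction arises.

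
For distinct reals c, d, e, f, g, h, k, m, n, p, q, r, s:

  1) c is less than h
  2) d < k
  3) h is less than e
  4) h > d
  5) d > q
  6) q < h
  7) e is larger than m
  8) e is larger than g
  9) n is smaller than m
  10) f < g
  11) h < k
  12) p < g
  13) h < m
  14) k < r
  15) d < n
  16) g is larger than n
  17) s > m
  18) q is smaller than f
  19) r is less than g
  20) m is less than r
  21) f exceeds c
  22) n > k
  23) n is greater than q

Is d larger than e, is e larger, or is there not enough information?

e

Link the given pairs in sequence: d < h; h < k; k < n; n < m; m < r; r < g; g < e.
Chaining these gives d < h < k < n < m < r < g < e.
So e is larger.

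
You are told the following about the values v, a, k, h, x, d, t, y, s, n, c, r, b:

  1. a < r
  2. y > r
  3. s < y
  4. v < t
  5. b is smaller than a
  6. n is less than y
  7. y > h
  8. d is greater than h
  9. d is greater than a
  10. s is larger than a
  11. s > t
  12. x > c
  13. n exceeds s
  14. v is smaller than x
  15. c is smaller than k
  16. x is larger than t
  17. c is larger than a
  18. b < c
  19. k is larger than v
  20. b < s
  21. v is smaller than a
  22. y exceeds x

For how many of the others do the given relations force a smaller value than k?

The elements the relations force below k are b, v, a, c — no chain reaches any other.
That is 4.

4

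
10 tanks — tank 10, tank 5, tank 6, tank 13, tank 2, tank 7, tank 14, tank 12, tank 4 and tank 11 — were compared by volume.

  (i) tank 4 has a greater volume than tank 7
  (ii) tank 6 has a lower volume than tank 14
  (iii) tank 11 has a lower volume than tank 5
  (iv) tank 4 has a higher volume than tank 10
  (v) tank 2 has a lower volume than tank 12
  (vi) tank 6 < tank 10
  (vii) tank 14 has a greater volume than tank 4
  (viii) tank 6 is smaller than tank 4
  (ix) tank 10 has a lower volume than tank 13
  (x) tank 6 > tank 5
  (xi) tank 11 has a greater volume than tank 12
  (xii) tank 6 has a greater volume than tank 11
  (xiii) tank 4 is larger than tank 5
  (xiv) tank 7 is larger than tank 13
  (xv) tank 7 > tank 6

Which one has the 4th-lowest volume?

tank 5

Chaining the given pairs: tank 2 < tank 12 < tank 11 < tank 5 < tank 6 < tank 10 < tank 13 < tank 7 < tank 4 < tank 14.
Counting 4 from the smallest end gives tank 5.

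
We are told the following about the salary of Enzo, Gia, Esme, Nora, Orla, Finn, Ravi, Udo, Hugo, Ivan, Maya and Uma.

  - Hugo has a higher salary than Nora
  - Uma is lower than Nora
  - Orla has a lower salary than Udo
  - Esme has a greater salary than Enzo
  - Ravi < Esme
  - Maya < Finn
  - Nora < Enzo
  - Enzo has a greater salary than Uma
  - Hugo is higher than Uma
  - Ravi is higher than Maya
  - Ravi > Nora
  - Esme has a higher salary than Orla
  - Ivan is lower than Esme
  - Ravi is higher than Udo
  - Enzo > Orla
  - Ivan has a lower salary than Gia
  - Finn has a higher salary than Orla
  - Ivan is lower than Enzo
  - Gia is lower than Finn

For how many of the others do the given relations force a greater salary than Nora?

Directly above Nora: Enzo, Hugo, Ravi.
One step further: Esme (4 so far).
No other element is forced above Nora by the given relations, so the count is 4.

4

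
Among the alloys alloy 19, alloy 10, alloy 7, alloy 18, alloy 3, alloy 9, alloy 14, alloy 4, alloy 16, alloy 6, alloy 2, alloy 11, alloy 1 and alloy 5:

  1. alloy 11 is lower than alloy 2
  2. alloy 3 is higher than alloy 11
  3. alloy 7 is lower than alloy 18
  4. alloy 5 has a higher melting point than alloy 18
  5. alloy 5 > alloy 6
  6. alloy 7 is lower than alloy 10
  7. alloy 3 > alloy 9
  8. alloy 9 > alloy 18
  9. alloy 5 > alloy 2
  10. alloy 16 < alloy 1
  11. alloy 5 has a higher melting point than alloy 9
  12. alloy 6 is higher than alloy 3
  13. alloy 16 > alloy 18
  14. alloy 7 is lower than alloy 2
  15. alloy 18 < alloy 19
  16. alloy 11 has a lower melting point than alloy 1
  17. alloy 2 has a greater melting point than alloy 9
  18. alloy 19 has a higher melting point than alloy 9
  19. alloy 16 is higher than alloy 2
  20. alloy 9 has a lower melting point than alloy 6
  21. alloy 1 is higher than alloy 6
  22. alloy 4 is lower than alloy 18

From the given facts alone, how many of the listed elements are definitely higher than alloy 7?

The elements the relations force above alloy 7 are alloy 18, alloy 9, alloy 19, alloy 3, alloy 2, alloy 6, alloy 16, alloy 1, alloy 5, alloy 10 — no chain reaches any other.
That is 10.

10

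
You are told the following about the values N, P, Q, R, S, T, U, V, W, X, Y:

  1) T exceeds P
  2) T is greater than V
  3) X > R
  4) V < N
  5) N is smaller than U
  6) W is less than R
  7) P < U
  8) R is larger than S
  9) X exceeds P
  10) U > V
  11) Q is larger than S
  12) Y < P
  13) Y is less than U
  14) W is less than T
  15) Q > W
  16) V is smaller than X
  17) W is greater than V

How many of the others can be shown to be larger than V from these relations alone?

From V the given relations immediately reach W, N, U, T, X.
From those, R, Q — 7 in total.
Nothing else is reachable above V; 7 in all.

7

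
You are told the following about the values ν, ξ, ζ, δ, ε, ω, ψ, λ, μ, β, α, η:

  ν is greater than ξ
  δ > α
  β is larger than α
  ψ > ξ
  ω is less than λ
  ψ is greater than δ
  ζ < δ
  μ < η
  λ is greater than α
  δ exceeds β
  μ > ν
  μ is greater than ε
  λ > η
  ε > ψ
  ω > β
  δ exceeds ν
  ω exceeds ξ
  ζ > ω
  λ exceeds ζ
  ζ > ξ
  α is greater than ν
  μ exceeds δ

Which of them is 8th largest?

ω

The consecutive relations fix a unique order: ξ < ν < α < β < ω < ζ < δ < ψ < ε < μ < η < λ.
The 8th largest is ω.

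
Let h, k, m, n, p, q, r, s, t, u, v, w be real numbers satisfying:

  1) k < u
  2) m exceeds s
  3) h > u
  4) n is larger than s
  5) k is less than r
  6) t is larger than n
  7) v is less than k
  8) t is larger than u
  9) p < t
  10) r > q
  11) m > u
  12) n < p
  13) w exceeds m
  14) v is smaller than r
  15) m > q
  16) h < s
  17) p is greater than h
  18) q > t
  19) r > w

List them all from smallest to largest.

The consecutive links are each given: v < k; k < u; u < h; h < s; s < n; n < p; p < t; t < q; q < m; m < w; w < r.

v < k < u < h < s < n < p < t < q < m < w < r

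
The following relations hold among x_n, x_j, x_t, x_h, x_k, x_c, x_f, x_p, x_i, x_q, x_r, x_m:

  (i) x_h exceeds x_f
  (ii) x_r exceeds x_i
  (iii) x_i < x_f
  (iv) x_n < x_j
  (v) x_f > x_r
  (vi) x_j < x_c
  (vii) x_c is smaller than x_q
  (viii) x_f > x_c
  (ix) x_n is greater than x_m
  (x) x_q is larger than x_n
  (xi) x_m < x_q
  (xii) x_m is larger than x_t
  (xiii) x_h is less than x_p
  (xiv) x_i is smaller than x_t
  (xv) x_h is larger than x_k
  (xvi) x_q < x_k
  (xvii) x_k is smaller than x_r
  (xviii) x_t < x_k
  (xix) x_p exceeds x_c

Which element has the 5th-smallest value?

x_j

The consecutive relations fix a unique order: x_i < x_t < x_m < x_n < x_j < x_c < x_q < x_k < x_r < x_f < x_h < x_p.
The 5th smallest is x_j.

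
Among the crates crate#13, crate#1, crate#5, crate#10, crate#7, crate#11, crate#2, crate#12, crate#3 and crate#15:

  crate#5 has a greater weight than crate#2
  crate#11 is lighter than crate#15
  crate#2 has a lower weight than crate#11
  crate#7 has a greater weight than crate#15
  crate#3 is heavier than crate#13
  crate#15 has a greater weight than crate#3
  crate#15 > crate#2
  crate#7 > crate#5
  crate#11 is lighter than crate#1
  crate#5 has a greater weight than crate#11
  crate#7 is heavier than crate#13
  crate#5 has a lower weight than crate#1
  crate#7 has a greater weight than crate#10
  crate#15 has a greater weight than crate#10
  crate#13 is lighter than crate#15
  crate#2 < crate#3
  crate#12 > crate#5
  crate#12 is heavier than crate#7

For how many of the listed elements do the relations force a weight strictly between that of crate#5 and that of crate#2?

Chaining upward from crate#2 reaches: crate#11, crate#1, crate#3, crate#15, crate#7, crate#12.
Chaining downward from crate#5 reaches: crate#11.
Strictly between crate#2 and crate#5 are those in both lists: crate#11 — 1 element.

1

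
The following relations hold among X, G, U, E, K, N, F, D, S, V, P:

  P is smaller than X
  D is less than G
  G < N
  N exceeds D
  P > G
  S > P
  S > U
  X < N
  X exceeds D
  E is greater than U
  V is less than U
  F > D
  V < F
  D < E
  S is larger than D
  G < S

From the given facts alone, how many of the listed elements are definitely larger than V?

From V the given relations immediately reach U, F.
From those, S, E — 4 in total.
No other element is forced above V by the given relations, so the count is 4.

4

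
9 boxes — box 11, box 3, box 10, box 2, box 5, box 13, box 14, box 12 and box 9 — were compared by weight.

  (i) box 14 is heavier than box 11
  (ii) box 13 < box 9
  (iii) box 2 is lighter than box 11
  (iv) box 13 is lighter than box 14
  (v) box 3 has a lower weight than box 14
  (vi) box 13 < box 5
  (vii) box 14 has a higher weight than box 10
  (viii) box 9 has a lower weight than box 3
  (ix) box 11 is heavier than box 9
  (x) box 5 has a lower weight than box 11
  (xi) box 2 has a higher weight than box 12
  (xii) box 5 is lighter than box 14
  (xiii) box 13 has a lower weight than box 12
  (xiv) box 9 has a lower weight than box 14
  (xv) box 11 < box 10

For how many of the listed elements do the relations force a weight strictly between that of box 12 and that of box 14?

3

The relations place box 12 below box 14. An element lies strictly between them when it is forced above box 12 and also forced below box 14.
Above box 12: {box 2, box 11, box 10}. Below box 14: {box 13, box 5, box 2, box 9, box 11, box 10, box 3}.
Intersection: {box 2, box 11, box 10} — 3.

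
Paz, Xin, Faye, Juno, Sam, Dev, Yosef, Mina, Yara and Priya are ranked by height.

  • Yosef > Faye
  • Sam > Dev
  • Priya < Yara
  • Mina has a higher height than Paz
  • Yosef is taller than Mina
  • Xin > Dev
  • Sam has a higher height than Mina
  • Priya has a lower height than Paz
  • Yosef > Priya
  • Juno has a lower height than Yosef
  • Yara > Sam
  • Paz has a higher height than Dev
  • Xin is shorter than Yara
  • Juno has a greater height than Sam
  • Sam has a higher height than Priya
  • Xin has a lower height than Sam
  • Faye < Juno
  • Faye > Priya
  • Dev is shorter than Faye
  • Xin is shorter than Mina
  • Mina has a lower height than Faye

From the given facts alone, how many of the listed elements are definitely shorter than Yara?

6

From Yara the given relations immediately reach Priya, Xin, Sam.
From those, Dev, Mina — 5 in total.
From those, Paz — 6 in total.
Nothing else is reachable below Yara; 6 in all.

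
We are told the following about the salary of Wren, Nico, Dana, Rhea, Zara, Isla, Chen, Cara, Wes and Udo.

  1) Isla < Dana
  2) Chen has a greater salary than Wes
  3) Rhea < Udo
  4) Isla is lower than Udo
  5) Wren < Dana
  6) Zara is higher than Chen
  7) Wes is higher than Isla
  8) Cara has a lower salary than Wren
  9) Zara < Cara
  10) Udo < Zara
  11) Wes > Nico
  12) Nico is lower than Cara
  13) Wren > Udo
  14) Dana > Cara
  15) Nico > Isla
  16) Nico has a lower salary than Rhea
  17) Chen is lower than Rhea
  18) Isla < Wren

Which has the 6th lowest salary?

Udo

The consecutive relations fix a unique order: Isla < Nico < Wes < Chen < Rhea < Udo < Zara < Cara < Wren < Dana.
Counting 6 from the smallest end gives Udo.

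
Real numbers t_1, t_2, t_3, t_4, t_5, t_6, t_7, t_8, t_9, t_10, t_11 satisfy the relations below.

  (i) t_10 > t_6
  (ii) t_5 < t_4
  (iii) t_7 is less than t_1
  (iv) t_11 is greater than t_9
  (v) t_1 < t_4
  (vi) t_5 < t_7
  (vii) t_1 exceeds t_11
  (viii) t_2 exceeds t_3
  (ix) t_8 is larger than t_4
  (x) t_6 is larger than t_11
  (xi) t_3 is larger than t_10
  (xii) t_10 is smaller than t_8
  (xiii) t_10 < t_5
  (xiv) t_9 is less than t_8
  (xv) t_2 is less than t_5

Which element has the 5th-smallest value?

t_3

Piecing the relations together gives one ordering: t_9 < t_11 < t_6 < t_10 < t_3 < t_2 < t_5 < t_7 < t_1 < t_4 < t_8.
The 5th smallest is t_3.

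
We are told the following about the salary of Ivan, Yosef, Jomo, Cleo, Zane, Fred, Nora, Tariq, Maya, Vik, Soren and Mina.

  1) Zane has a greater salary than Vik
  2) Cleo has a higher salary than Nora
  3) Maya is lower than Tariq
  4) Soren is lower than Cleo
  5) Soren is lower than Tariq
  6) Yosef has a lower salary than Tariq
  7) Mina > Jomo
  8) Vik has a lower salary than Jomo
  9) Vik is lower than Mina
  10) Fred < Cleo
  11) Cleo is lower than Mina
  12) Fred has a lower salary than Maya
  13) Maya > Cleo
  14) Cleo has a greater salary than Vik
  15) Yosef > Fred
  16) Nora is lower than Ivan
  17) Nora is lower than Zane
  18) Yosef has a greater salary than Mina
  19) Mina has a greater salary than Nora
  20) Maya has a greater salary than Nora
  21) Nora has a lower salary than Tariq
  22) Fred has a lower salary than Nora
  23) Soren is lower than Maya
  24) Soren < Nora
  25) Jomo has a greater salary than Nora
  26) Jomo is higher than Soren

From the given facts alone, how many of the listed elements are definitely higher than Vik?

Directly above Vik: Cleo, Zane, Jomo, Mina.
One step further: Yosef, Maya (6 so far).
One step further: Tariq (7 so far).
Nothing else is reachable above Vik; 7 in all.

7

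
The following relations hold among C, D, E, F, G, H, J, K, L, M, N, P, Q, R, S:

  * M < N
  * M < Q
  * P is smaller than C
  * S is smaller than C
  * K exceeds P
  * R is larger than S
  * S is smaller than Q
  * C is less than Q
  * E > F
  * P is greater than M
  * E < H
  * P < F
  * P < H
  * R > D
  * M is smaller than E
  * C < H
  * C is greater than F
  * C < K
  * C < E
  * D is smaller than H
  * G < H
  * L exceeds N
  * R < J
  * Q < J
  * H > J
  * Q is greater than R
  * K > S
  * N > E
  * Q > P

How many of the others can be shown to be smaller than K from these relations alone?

5

From K the given relations immediately reach P, S, C.
From those, M, F — 5 in total.
No other element is forced below K by the given relations, so the count is 5.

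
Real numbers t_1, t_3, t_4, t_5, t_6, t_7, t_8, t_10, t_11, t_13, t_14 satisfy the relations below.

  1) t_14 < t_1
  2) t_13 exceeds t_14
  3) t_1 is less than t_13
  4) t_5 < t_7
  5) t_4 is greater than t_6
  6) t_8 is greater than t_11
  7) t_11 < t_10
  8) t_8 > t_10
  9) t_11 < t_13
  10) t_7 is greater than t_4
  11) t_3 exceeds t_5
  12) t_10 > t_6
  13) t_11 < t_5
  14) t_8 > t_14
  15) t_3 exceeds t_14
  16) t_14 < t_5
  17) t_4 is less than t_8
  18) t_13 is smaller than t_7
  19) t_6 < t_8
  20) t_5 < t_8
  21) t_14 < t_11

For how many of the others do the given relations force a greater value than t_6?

4

From t_6 the given relations immediately reach t_4, t_10, t_8.
From those, t_7 — 4 in total.
No other element is forced above t_6 by the given relations, so the count is 4.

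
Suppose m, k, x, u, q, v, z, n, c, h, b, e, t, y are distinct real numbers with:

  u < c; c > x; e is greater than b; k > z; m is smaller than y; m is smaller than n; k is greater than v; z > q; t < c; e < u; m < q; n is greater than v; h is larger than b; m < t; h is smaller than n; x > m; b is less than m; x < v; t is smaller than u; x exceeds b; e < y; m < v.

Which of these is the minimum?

b

m is not least since b < m; e is not least since b < e; t is not least since m < t; u is not least since t < u; h is not least since b < h; q is not least since m < q; x is not least since b < x; y is not least since e < y; v is not least since m < v; n is not least since h < n; c is not least since u < c; z is not least since q < z; k is not least since z < k.
Only b has nothing below it, so b is the minimum.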